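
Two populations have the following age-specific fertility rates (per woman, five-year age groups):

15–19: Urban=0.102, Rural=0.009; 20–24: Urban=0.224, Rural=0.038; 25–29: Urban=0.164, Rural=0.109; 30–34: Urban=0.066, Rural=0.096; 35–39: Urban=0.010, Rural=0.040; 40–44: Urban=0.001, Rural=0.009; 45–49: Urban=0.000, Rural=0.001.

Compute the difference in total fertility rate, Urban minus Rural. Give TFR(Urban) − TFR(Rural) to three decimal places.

1.325

Urban:
  Sum of ASFRs = 0.102 + 0.224 + 0.164 + 0.066 + 0.010 + 0.001 + 0.000 = 0.567
  TFR = 5 × 0.567 = 2.835
Rural:
  Sum of ASFRs = 0.009 + 0.038 + 0.109 + 0.096 + 0.040 + 0.009 + 0.001 = 0.302
  TFR = 5 × 0.302 = 1.51
Difference = 2.835 − 1.51 = 1.325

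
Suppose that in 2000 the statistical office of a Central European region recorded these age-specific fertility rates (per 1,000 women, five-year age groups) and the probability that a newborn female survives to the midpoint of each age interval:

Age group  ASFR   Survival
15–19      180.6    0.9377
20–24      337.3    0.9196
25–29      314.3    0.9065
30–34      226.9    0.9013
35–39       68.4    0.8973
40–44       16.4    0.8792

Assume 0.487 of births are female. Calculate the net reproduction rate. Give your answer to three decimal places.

Proportion female at birth = 0.487.
Each age group contributes 5 × ASFR × survival:
  15–19: 5 × 180.6/1000 × 0.9377 = 0.84674
  20–24: 5 × 337.3/1000 × 0.9196 = 1.55091
  25–29: 5 × 314.3/1000 × 0.9065 = 1.42456
  30–34: 5 × 226.9/1000 × 0.9013 = 1.02252
  35–39: 5 × 68.4/1000 × 0.8973 = 0.30688
  40–44: 5 × 16.4/1000 × 0.8792 = 0.07209
Sum = 5.22370
NRR = 0.487 × 5.22370 = 2.54394

2.544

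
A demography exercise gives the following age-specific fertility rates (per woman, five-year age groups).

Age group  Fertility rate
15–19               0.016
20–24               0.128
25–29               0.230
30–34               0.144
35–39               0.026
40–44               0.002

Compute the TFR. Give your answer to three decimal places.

2.730

Sum of ASFRs = 0.016 + 0.128 + 0.230 + 0.144 + 0.026 + 0.002 = 0.546
TFR = 5 × 0.546 = 2.73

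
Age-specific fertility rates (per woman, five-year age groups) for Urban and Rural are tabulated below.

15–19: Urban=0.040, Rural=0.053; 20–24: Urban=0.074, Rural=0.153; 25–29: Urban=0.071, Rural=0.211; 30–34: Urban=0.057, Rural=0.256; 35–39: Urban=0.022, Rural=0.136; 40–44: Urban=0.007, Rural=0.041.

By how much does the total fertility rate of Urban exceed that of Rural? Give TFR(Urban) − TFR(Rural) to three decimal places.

Urban:
  Sum of ASFRs = 0.040 + 0.074 + 0.071 + 0.057 + 0.022 + 0.007 = 0.271
  TFR = 5 × 0.271 = 1.355
Rural:
  Sum of ASFRs = 0.053 + 0.153 + 0.211 + 0.256 + 0.136 + 0.041 = 0.850
  TFR = 5 × 0.850 = 4.25
Difference = 1.355 − 4.25 = -2.895

-2.895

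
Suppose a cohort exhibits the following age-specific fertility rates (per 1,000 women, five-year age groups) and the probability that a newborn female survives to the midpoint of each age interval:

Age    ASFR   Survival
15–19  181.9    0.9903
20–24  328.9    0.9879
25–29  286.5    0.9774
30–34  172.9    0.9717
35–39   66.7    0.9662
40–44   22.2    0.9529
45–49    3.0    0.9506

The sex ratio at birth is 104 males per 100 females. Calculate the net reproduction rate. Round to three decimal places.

Proportion female at birth = 100 / (100 + 104) = 0.49020.
Per-age-group product (5 × ASFR × survival probability):
  15–19: 5 × 181.9/1000 × 0.9903 = 0.90068
  20–24: 5 × 328.9/1000 × 0.9879 = 1.62460
  25–29: 5 × 286.5/1000 × 0.9774 = 1.40013
  30–34: 5 × 172.9/1000 × 0.9717 = 0.84003
  35–39: 5 × 66.7/1000 × 0.9662 = 0.32223
  40–44: 5 × 22.2/1000 × 0.9529 = 0.10577
  45–49: 5 × 3.0/1000 × 0.9506 = 0.01426
Sum = 5.20770
NRR = 0.49020 × 5.20770 = 2.55281
NRR > 1, so each generation more than replaces itself.

2.553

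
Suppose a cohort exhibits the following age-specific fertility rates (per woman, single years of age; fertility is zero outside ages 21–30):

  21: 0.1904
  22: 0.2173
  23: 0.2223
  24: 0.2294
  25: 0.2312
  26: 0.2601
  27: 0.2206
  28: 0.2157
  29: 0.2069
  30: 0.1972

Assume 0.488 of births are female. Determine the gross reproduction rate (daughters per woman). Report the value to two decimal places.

1.07

Proportion female at birth = 0.488.
Sum of ASFRs = 0.1904 + 0.2173 + 0.2223 + 0.2294 + 0.2312 + 0.2601 + 0.2206 + 0.2157 + 0.2069 + 0.1972 = 2.1911
TFR = 2.1911
GRR = 0.488 × 2.1911 = 1.06926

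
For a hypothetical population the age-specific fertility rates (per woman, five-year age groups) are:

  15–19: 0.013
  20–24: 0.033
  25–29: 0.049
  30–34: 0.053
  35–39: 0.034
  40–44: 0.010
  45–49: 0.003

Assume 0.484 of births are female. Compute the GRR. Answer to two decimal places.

0.47

Proportion female at birth = 0.484.
Sum of ASFRs = 0.013 + 0.033 + 0.049 + 0.053 + 0.034 + 0.010 + 0.003 = 0.195
TFR = 5 × 0.195 = 0.975
GRR = 0.484 × 0.975 = 0.47190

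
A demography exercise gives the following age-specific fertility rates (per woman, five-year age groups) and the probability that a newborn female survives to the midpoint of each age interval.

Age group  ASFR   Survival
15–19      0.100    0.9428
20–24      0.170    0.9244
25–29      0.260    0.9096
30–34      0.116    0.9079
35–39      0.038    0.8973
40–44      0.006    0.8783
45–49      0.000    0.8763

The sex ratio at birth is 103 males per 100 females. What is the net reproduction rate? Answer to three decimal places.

1.558

Proportion female at birth = 100 / (100 + 103) = 0.49261.
Per-age-group product (5 × ASFR × survival probability):
  15–19: 5 × 0.100 × 0.9428 = 0.47140
  20–24: 5 × 0.170 × 0.9244 = 0.78574
  25–29: 5 × 0.260 × 0.9096 = 1.18248
  30–34: 5 × 0.116 × 0.9079 = 0.52658
  35–39: 5 × 0.038 × 0.8973 = 0.17049
  40–44: 5 × 0.006 × 0.8783 = 0.02635
  45–49: 5 × 0.000 × 0.8763 = 0.00000
Sum = 3.16304
NRR = 0.49261 × 3.16304 = 1.55815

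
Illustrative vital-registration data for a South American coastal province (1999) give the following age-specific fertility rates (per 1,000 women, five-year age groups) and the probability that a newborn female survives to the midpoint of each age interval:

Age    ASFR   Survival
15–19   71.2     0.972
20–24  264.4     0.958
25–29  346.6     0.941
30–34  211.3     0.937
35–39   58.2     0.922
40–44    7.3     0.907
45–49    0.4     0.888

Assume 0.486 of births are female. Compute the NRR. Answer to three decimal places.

2.205

Proportion female at birth = 0.486.
Weighting each age-specific rate by interval width and survival:
  15–19: 5 × 71.2/1000 × 0.972 = 0.34603
  20–24: 5 × 264.4/1000 × 0.958 = 1.26648
  25–29: 5 × 346.6/1000 × 0.941 = 1.63075
  30–34: 5 × 211.3/1000 × 0.937 = 0.98994
  35–39: 5 × 58.2/1000 × 0.922 = 0.26830
  40–44: 5 × 7.3/1000 × 0.907 = 0.03311
  45–49: 5 × 0.4/1000 × 0.888 = 0.00178
Sum = 4.53639
NRR = 0.486 × 4.53639 = 2.20469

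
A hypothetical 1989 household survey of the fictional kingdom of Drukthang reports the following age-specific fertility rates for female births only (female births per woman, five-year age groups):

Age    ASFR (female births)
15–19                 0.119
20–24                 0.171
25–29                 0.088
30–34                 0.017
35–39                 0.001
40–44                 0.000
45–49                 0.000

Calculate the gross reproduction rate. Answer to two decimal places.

1.98

Sum of female ASFRs = 0.119 + 0.171 + 0.088 + 0.017 + 0.001 + 0.000 + 0.000 = 0.396
GRR = 5 × 0.396 = 1.98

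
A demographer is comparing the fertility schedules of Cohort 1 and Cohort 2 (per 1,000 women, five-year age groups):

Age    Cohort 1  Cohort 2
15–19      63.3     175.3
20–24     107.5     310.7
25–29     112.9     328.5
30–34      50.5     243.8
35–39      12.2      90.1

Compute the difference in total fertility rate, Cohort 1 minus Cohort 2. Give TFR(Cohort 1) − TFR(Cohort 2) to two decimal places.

Cohort 1:
  Sum of ASFRs = 63.3 + 107.5 + 112.9 + 50.5 + 12.2 = 346.4
  TFR = 5 × 346.4 / 1000 = 1.732
Cohort 2:
  Sum of ASFRs = 175.3 + 310.7 + 328.5 + 243.8 + 90.1 = 1148.4
  TFR = 5 × 1148.4 / 1000 = 5.742
Difference = 1.732 − 5.742 = -4.01

-4.01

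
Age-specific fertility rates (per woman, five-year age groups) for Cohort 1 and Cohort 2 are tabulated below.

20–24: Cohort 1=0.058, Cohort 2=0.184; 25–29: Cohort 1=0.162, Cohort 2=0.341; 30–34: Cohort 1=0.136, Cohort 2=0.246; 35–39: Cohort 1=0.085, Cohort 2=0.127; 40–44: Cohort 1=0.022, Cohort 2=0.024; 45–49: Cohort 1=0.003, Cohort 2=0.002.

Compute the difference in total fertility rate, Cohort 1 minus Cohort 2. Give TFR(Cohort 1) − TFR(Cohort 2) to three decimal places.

-2.290

Cohort 1:
  Sum of ASFRs = 0.058 + 0.162 + 0.136 + 0.085 + 0.022 + 0.003 = 0.466
  TFR = 5 × 0.466 = 2.33
Cohort 2:
  Sum of ASFRs = 0.184 + 0.341 + 0.246 + 0.127 + 0.024 + 0.002 = 0.924
  TFR = 5 × 0.924 = 4.62
Difference = 2.33 − 4.62 = -2.29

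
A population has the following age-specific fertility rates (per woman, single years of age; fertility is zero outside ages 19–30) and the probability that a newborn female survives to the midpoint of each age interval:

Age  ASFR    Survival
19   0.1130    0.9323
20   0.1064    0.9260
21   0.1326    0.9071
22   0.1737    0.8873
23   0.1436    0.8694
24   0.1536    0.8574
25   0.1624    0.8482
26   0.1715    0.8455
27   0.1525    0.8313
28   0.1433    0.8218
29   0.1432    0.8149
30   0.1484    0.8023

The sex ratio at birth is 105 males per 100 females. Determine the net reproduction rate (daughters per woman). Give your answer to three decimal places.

Proportion female at birth = 100 / (100 + 105) = 0.48780.
Each age group contributes 1 × ASFR × survival:
  19: 1 × 0.1130 × 0.9323 = 0.10535
  20: 1 × 0.1064 × 0.9260 = 0.09853
  21: 1 × 0.1326 × 0.9071 = 0.12028
  22: 1 × 0.1737 × 0.8873 = 0.15412
  23: 1 × 0.1436 × 0.8694 = 0.12485
  24: 1 × 0.1536 × 0.8574 = 0.13170
  25: 1 × 0.1624 × 0.8482 = 0.13775
  26: 1 × 0.1715 × 0.8455 = 0.14500
  27: 1 × 0.1525 × 0.8313 = 0.12677
  28: 1 × 0.1433 × 0.8218 = 0.11776
  29: 1 × 0.1432 × 0.8149 = 0.11669
  30: 1 × 0.1484 × 0.8023 = 0.11906
Sum = 1.49786
NRR = 0.48780 × 1.49786 = 0.73066

0.731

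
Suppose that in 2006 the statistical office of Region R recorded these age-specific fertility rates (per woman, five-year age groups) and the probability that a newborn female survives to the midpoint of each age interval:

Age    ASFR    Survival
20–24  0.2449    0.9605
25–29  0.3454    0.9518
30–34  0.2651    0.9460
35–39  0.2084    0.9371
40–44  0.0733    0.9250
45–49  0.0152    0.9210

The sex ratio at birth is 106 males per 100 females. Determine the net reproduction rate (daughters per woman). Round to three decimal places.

2.650

Proportion female at birth = 100 / (100 + 106) = 0.48544.
Weighting each age-specific rate by interval width and survival:
  20–24: 5 × 0.2449 × 0.9605 = 1.17613
  25–29: 5 × 0.3454 × 0.9518 = 1.64376
  30–34: 5 × 0.2651 × 0.9460 = 1.25392
  35–39: 5 × 0.2084 × 0.9371 = 0.97646
  40–44: 5 × 0.0733 × 0.9250 = 0.33901
  45–49: 5 × 0.0152 × 0.9210 = 0.07000
Sum = 5.45928
NRR = 0.48544 × 5.45928 = 2.65015
An NRR exceeding 1 indicates intrinsic growth under these rates.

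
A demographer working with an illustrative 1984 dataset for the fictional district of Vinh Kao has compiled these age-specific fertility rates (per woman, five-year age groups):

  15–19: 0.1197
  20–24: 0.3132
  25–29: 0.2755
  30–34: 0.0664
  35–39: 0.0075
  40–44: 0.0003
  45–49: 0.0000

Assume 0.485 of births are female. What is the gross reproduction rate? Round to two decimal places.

1.90

Proportion female at birth = 0.485.
Sum of ASFRs = 0.1197 + 0.3132 + 0.2755 + 0.0664 + 0.0075 + 0.0003 + 0.0000 = 0.7826
TFR = 5 × 0.7826 = 3.913
GRR = 0.485 × 3.913 = 1.89781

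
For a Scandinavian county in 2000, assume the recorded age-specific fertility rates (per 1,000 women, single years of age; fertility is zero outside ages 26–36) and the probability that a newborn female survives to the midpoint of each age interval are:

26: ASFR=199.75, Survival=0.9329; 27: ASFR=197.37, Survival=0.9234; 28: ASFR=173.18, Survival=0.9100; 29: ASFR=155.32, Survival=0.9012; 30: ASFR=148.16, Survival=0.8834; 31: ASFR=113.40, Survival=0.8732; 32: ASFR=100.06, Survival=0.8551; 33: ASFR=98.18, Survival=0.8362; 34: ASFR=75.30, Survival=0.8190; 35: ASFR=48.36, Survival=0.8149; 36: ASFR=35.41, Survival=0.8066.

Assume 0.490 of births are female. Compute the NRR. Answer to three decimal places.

0.585

Proportion female at birth = 0.490.
Per-age-group product (1 × ASFR × survival probability):
  26: 1 × 199.75/1000 × 0.9329 = 0.18635
  27: 1 × 197.37/1000 × 0.9234 = 0.18225
  28: 1 × 173.18/1000 × 0.9100 = 0.15759
  29: 1 × 155.32/1000 × 0.9012 = 0.13997
  30: 1 × 148.16/1000 × 0.8834 = 0.13088
  31: 1 × 113.40/1000 × 0.8732 = 0.09902
  32: 1 × 100.06/1000 × 0.8551 = 0.08556
  33: 1 × 98.18/1000 × 0.8362 = 0.08210
  34: 1 × 75.30/1000 × 0.8190 = 0.06167
  35: 1 × 48.36/1000 × 0.8149 = 0.03941
  36: 1 × 35.41/1000 × 0.8066 = 0.02856
Sum = 1.19336
NRR = 0.490 × 1.19336 = 0.58475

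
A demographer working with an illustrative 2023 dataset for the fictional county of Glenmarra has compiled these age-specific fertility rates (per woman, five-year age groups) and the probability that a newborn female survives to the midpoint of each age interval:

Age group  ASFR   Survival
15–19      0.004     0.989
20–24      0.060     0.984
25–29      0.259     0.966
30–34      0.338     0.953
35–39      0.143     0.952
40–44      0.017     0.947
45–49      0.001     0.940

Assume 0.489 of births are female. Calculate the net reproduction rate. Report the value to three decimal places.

Proportion female at birth = 0.489.
Weighting each age-specific rate by interval width and survival:
  15–19: 5 × 0.004 × 0.989 = 0.01978
  20–24: 5 × 0.060 × 0.984 = 0.29520
  25–29: 5 × 0.259 × 0.966 = 1.25097
  30–34: 5 × 0.338 × 0.953 = 1.61057
  35–39: 5 × 0.143 × 0.952 = 0.68068
  40–44: 5 × 0.017 × 0.947 = 0.08050
  45–49: 5 × 0.001 × 0.940 = 0.00470
Sum = 3.94240
NRR = 0.489 × 3.94240 = 1.92783

1.928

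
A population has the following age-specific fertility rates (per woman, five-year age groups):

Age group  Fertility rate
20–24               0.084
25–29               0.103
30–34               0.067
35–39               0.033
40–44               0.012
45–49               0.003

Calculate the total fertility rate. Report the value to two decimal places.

1.51

Sum of ASFRs = 0.084 + 0.103 + 0.067 + 0.033 + 0.012 + 0.003 = 0.302
TFR = 5 × 0.302 = 1.51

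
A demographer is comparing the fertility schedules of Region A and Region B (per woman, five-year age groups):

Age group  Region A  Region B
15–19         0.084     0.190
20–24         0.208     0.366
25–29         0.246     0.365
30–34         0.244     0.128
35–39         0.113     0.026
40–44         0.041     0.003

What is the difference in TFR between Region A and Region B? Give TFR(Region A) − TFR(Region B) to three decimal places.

-0.710

Region A:
  Sum of ASFRs = 0.084 + 0.208 + 0.246 + 0.244 + 0.113 + 0.041 = 0.936
  TFR = 5 × 0.936 = 4.68
Region B:
  Sum of ASFRs = 0.190 + 0.366 + 0.365 + 0.128 + 0.026 + 0.003 = 1.078
  TFR = 5 × 1.078 = 5.39
Difference = 4.68 − 5.39 = -0.71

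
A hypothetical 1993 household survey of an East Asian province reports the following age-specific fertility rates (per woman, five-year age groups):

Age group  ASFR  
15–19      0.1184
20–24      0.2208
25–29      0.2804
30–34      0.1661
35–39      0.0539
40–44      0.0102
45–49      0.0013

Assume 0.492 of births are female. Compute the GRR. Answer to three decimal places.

Proportion female at birth = 0.492.
Sum of ASFRs = 0.1184 + 0.2208 + 0.2804 + 0.1661 + 0.0539 + 0.0102 + 0.0013 = 0.8511
TFR = 5 × 0.8511 = 4.2555
GRR = 0.492 × 4.2555 = 2.09371

2.094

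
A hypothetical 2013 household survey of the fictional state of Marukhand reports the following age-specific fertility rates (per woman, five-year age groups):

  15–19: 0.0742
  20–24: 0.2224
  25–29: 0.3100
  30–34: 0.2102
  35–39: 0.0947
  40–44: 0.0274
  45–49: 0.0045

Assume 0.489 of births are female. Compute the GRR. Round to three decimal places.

Proportion female at birth = 0.489.
Sum of ASFRs = 0.0742 + 0.2224 + 0.3100 + 0.2102 + 0.0947 + 0.0274 + 0.0045 = 0.9434
TFR = 5 × 0.9434 = 4.717
GRR = 0.489 × 4.717 = 2.30661

2.307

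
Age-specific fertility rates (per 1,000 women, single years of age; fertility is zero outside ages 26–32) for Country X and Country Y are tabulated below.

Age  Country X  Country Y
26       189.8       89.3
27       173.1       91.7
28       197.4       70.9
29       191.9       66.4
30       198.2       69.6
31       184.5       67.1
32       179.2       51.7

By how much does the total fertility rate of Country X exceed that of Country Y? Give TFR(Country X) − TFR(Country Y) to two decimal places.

0.81

Country X:
  Sum of ASFRs = 189.8 + 173.1 + 197.4 + 191.9 + 198.2 + 184.5 + 179.2 = 1314.1
  TFR = 1314.1 / 1000 = 1.3141
Country Y:
  Sum of ASFRs = 89.3 + 91.7 + 70.9 + 66.4 + 69.6 + 67.1 + 51.7 = 506.7
  TFR = 506.7 / 1000 = 0.5067
Difference = 1.3141 − 0.5067 = 0.8074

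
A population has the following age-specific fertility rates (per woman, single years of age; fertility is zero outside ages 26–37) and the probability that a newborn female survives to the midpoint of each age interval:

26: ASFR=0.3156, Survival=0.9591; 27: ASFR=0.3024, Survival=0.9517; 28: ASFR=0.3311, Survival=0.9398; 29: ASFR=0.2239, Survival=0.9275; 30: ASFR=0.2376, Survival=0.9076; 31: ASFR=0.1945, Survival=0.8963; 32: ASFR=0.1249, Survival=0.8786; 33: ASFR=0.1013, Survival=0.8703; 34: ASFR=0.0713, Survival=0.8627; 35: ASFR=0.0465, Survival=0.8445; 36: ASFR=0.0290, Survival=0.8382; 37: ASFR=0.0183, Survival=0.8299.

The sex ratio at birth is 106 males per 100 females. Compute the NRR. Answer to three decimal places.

Proportion female at birth = 100 / (100 + 106) = 0.48544.
Each age group contributes 1 × ASFR × survival:
  26: 1 × 0.3156 × 0.9591 = 0.30269
  27: 1 × 0.3024 × 0.9517 = 0.28779
  28: 1 × 0.3311 × 0.9398 = 0.31117
  29: 1 × 0.2239 × 0.9275 = 0.20767
  30: 1 × 0.2376 × 0.9076 = 0.21565
  31: 1 × 0.1945 × 0.8963 = 0.17433
  32: 1 × 0.1249 × 0.8786 = 0.10974
  33: 1 × 0.1013 × 0.8703 = 0.08816
  34: 1 × 0.0713 × 0.8627 = 0.06151
  35: 1 × 0.0465 × 0.8445 = 0.03927
  36: 1 × 0.0290 × 0.8382 = 0.02431
  37: 1 × 0.0183 × 0.8299 = 0.01519
Sum = 1.83748
NRR = 0.48544 × 1.83748 = 0.89199

0.892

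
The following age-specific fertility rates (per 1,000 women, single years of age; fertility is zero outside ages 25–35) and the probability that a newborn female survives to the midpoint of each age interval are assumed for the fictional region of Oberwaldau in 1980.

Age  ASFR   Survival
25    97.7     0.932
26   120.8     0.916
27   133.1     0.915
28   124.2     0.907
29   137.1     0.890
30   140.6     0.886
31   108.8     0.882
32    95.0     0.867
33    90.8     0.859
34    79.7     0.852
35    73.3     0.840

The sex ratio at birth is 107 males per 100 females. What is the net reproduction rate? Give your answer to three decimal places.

0.516

Proportion female at birth = 100 / (100 + 107) = 0.48309.
Each age group contributes 1 × ASFR × survival:
  25: 1 × 97.7/1000 × 0.932 = 0.09106
  26: 1 × 120.8/1000 × 0.916 = 0.11065
  27: 1 × 133.1/1000 × 0.915 = 0.12179
  28: 1 × 124.2/1000 × 0.907 = 0.11265
  29: 1 × 137.1/1000 × 0.890 = 0.12202
  30: 1 × 140.6/1000 × 0.886 = 0.12457
  31: 1 × 108.8/1000 × 0.882 = 0.09596
  32: 1 × 95.0/1000 × 0.867 = 0.08237
  33: 1 × 90.8/1000 × 0.859 = 0.07800
  34: 1 × 79.7/1000 × 0.852 = 0.06790
  35: 1 × 73.3/1000 × 0.840 = 0.06157
Sum = 1.06854
NRR = 0.48309 × 1.06854 = 0.51620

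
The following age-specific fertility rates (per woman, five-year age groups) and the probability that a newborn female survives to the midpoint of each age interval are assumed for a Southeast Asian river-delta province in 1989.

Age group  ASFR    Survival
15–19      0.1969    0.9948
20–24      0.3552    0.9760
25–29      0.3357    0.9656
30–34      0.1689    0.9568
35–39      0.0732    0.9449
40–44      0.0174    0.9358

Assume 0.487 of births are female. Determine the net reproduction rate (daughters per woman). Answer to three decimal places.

2.712

Proportion female at birth = 0.487.
Each age group contributes 5 × ASFR × survival:
  15–19: 5 × 0.1969 × 0.9948 = 0.97938
  20–24: 5 × 0.3552 × 0.9760 = 1.73338
  25–29: 5 × 0.3357 × 0.9656 = 1.62076
  30–34: 5 × 0.1689 × 0.9568 = 0.80802
  35–39: 5 × 0.0732 × 0.9449 = 0.34583
  40–44: 5 × 0.0174 × 0.9358 = 0.08141
Sum = 5.56878
NRR = 0.487 × 5.56878 = 2.71200
NRR > 1, so each generation more than replaces itself.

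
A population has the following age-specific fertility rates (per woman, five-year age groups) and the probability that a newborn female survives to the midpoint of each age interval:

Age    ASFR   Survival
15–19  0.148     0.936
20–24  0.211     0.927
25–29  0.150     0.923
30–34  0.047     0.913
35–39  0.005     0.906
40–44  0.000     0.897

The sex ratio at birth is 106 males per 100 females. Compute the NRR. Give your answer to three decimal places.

1.262

Proportion female at birth = 100 / (100 + 106) = 0.48544.
Each age group contributes 5 × ASFR × survival:
  15–19: 5 × 0.148 × 0.936 = 0.69264
  20–24: 5 × 0.211 × 0.927 = 0.97799
  25–29: 5 × 0.150 × 0.923 = 0.69225
  30–34: 5 × 0.047 × 0.913 = 0.21456
  35–39: 5 × 0.005 × 0.906 = 0.02265
  40–44: 5 × 0.000 × 0.897 = 0.00000
Sum = 2.60009
NRR = 0.48544 × 2.60009 = 1.26219
NRR > 1, so each generation more than replaces itself.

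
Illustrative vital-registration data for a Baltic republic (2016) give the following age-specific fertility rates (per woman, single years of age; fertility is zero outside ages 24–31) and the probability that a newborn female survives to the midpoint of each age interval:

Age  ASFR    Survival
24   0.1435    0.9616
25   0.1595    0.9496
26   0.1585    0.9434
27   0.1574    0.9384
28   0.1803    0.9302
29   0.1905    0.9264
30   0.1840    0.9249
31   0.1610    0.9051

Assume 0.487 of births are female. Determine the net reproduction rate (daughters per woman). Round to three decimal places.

0.607

Proportion female at birth = 0.487.
Survival-weighted fertility by age (1·fₓ·Sₓ):
  24: 1 × 0.1435 × 0.9616 = 0.13799
  25: 1 × 0.1595 × 0.9496 = 0.15146
  26: 1 × 0.1585 × 0.9434 = 0.14953
  27: 1 × 0.1574 × 0.9384 = 0.14770
  28: 1 × 0.1803 × 0.9302 = 0.16772
  29: 1 × 0.1905 × 0.9264 = 0.17648
  30: 1 × 0.1840 × 0.9249 = 0.17018
  31: 1 × 0.1610 × 0.9051 = 0.14572
Sum = 1.24678
NRR = 0.487 × 1.24678 = 0.60718
NRR < 1, so the cohort does not fully replace itself.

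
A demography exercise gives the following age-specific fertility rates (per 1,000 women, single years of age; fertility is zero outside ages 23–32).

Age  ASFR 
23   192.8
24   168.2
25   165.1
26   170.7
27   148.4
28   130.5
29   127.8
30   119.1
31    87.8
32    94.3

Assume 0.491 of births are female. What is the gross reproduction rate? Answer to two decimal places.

Proportion female at birth = 0.491.
Sum of ASFRs = 192.8 + 168.2 + 165.1 + 170.7 + 148.4 + 130.5 + 127.8 + 119.1 + 87.8 + 94.3 = 1404.7
TFR = 1404.7 / 1000 = 1.4047
GRR = 0.491 × 1.4047 = 0.68971

0.69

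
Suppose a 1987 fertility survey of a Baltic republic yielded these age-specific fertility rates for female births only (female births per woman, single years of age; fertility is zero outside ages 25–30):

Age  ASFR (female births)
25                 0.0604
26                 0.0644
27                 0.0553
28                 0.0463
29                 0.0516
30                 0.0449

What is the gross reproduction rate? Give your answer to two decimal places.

0.32

Sum of female ASFRs = 0.0604 + 0.0644 + 0.0553 + 0.0463 + 0.0516 + 0.0449 = 0.3229
GRR = 0.3229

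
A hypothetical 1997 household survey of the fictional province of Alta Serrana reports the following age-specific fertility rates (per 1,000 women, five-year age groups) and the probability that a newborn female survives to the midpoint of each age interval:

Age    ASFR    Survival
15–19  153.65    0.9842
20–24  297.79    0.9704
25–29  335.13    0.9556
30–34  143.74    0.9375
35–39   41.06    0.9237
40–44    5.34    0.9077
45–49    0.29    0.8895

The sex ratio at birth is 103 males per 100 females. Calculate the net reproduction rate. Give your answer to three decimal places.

2.311

Proportion female at birth = 100 / (100 + 103) = 0.49261.
Per-age-group product (5 × ASFR × survival probability):
  15–19: 5 × 153.65/1000 × 0.9842 = 0.75611
  20–24: 5 × 297.79/1000 × 0.9704 = 1.44488
  25–29: 5 × 335.13/1000 × 0.9556 = 1.60125
  30–34: 5 × 143.74/1000 × 0.9375 = 0.67378
  35–39: 5 × 41.06/1000 × 0.9237 = 0.18964
  40–44: 5 × 5.34/1000 × 0.9077 = 0.02424
  45–49: 5 × 0.29/1000 × 0.8895 = 0.00129
Sum = 4.69119
NRR = 0.49261 × 4.69119 = 2.31093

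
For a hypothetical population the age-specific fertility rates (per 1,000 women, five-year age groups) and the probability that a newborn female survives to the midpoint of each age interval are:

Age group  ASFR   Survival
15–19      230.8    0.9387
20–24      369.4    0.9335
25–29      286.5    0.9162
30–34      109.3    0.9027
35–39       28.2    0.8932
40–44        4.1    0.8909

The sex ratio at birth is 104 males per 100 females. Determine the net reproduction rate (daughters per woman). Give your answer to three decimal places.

Proportion female at birth = 100 / (100 + 104) = 0.49020.
Per-age-group product (5 × ASFR × survival probability):
  15–19: 5 × 230.8/1000 × 0.9387 = 1.08326
  20–24: 5 × 369.4/1000 × 0.9335 = 1.72417
  25–29: 5 × 286.5/1000 × 0.9162 = 1.31246
  30–34: 5 × 109.3/1000 × 0.9027 = 0.49333
  35–39: 5 × 28.2/1000 × 0.8932 = 0.12594
  40–44: 5 × 4.1/1000 × 0.8909 = 0.01826
Sum = 4.75742
NRR = 0.49020 × 4.75742 = 2.33209

2.332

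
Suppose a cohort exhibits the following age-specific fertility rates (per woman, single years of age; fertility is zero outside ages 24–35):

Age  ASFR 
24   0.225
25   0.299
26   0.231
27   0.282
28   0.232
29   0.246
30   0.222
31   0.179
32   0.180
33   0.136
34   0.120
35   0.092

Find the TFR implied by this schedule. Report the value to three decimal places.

2.444

Sum of ASFRs = 0.225 + 0.299 + 0.231 + 0.282 + 0.232 + 0.246 + 0.222 + 0.179 + 0.180 + 0.136 + 0.120 + 0.092 = 2.444
TFR = 2.444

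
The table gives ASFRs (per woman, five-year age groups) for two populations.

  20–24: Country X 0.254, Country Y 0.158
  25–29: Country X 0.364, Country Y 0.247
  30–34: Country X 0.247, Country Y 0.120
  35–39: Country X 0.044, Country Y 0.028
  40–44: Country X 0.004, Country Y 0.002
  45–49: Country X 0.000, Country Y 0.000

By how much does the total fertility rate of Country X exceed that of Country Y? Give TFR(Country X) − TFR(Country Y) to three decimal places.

Country X:
  Sum of ASFRs = 0.254 + 0.364 + 0.247 + 0.044 + 0.004 + 0.000 = 0.913
  TFR = 5 × 0.913 = 4.565
Country Y:
  Sum of ASFRs = 0.158 + 0.247 + 0.120 + 0.028 + 0.002 + 0.000 = 0.555
  TFR = 5 × 0.555 = 2.775
Difference = 4.565 − 2.775 = 1.79

1.790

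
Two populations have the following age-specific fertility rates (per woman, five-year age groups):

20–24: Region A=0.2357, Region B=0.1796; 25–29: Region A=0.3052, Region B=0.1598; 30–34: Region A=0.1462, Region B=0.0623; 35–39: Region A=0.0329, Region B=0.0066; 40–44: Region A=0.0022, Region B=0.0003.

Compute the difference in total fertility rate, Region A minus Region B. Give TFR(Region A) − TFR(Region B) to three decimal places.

1.568

Region A:
  Sum of ASFRs = 0.2357 + 0.3052 + 0.1462 + 0.0329 + 0.0022 = 0.7222
  TFR = 5 × 0.7222 = 3.611
Region B:
  Sum of ASFRs = 0.1796 + 0.1598 + 0.0623 + 0.0066 + 0.0003 = 0.4086
  TFR = 5 × 0.4086 = 2.043
Difference = 3.611 − 2.043 = 1.568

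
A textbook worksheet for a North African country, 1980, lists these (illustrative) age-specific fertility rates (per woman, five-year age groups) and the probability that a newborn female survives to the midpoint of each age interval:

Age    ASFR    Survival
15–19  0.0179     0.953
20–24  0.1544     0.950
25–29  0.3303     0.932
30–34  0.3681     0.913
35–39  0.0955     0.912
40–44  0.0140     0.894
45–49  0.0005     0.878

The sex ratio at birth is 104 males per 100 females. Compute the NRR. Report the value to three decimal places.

Proportion female at birth = 100 / (100 + 104) = 0.49020.
Survival-weighted fertility by age (5·fₓ·Sₓ):
  15–19: 5 × 0.0179 × 0.953 = 0.08529
  20–24: 5 × 0.1544 × 0.950 = 0.73340
  25–29: 5 × 0.3303 × 0.932 = 1.53920
  30–34: 5 × 0.3681 × 0.913 = 1.68038
  35–39: 5 × 0.0955 × 0.912 = 0.43548
  40–44: 5 × 0.0140 × 0.894 = 0.06258
  45–49: 5 × 0.0005 × 0.878 = 0.00220
Sum = 4.53853
NRR = 0.49020 × 4.53853 = 2.22479
With NRR above 1 the population is above replacement fertility.

2.225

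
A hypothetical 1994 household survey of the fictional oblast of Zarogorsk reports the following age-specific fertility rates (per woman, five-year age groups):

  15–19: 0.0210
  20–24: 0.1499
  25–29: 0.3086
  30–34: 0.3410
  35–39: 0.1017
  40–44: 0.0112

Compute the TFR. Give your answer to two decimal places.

Sum of ASFRs = 0.0210 + 0.1499 + 0.3086 + 0.3410 + 0.1017 + 0.0112 = 0.9334
TFR = 5 × 0.9334 = 4.667

4.67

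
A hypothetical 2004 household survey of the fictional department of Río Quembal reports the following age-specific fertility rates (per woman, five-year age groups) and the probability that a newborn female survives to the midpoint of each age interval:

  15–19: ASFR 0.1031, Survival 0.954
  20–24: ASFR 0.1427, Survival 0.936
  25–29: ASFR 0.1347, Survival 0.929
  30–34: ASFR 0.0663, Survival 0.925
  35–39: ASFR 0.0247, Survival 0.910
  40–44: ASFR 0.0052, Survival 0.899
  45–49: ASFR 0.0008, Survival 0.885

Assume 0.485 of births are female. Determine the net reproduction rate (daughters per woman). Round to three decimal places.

1.082

Proportion female at birth = 0.485.
Weighting each age-specific rate by interval width and survival:
  15–19: 5 × 0.1031 × 0.954 = 0.49179
  20–24: 5 × 0.1427 × 0.936 = 0.66784
  25–29: 5 × 0.1347 × 0.929 = 0.62568
  30–34: 5 × 0.0663 × 0.925 = 0.30664
  35–39: 5 × 0.0247 × 0.910 = 0.11239
  40–44: 5 × 0.0052 × 0.899 = 0.02337
  45–49: 5 × 0.0008 × 0.885 = 0.00354
Sum = 2.23125
NRR = 0.485 × 2.23125 = 1.08216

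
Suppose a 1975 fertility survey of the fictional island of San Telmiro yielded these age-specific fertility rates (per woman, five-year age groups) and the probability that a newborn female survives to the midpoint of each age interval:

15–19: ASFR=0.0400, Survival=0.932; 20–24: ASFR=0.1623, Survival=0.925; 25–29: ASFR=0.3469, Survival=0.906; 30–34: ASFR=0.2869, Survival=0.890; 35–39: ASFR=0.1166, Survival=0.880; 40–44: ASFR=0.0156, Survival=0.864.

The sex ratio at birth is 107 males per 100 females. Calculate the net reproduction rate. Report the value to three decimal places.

2.109

Proportion female at birth = 100 / (100 + 107) = 0.48309.
Per-age-group product (5 × ASFR × survival probability):
  15–19: 5 × 0.0400 × 0.932 = 0.18640
  20–24: 5 × 0.1623 × 0.925 = 0.75064
  25–29: 5 × 0.3469 × 0.906 = 1.57146
  30–34: 5 × 0.2869 × 0.890 = 1.27671
  35–39: 5 × 0.1166 × 0.880 = 0.51304
  40–44: 5 × 0.0156 × 0.864 = 0.06739
Sum = 4.36564
NRR = 0.48309 × 4.36564 = 2.10900
An NRR exceeding 1 indicates intrinsic growth under these rates.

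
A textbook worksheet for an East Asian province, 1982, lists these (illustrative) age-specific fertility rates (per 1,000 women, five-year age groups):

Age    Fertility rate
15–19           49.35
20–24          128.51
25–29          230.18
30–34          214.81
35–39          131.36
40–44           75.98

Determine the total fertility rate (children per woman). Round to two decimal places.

Sum of ASFRs = 49.35 + 128.51 + 230.18 + 214.81 + 131.36 + 75.98 = 830.19
TFR = 5 × 830.19 / 1000 = 4.15095

4.15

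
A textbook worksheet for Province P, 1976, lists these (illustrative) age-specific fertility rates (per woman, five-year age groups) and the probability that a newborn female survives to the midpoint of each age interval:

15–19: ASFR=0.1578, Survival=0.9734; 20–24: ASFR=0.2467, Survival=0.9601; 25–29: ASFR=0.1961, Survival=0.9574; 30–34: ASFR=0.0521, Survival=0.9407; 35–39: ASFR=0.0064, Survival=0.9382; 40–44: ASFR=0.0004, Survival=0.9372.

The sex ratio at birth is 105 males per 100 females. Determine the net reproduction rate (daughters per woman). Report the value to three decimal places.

1.545

Proportion female at birth = 100 / (100 + 105) = 0.48780.
Survival-weighted fertility by age (5·fₓ·Sₓ):
  15–19: 5 × 0.1578 × 0.9734 = 0.76801
  20–24: 5 × 0.2467 × 0.9601 = 1.18428
  25–29: 5 × 0.1961 × 0.9574 = 0.93873
  30–34: 5 × 0.0521 × 0.9407 = 0.24505
  35–39: 5 × 0.0064 × 0.9382 = 0.03002
  40–44: 5 × 0.0004 × 0.9372 = 0.00187
Sum = 3.16796
NRR = 0.48780 × 3.16796 = 1.54533
NRR > 1, so each generation more than replaces itself.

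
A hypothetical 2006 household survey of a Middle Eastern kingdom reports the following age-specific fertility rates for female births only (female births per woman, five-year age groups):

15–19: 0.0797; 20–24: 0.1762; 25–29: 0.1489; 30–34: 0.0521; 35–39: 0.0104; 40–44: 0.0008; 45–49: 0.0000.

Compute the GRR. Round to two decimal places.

2.34

Sum of female ASFRs = 0.0797 + 0.1762 + 0.1489 + 0.0521 + 0.0104 + 0.0008 + 0.0000 = 0.4681
GRR = 5 × 0.4681 = 2.3405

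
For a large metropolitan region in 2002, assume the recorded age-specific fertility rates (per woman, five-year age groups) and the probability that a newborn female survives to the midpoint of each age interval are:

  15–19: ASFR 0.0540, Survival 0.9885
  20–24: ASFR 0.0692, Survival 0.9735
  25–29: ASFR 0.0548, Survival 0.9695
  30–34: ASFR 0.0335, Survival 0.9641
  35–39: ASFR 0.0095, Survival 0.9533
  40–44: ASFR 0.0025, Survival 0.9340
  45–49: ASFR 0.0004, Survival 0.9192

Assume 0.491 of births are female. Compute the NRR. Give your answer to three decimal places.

Proportion female at birth = 0.491.
Weighting each age-specific rate by interval width and survival:
  15–19: 5 × 0.0540 × 0.9885 = 0.26690
  20–24: 5 × 0.0692 × 0.9735 = 0.33683
  25–29: 5 × 0.0548 × 0.9695 = 0.26564
  30–34: 5 × 0.0335 × 0.9641 = 0.16149
  35–39: 5 × 0.0095 × 0.9533 = 0.04528
  40–44: 5 × 0.0025 × 0.9340 = 0.01168
  45–49: 5 × 0.0004 × 0.9192 = 0.00184
Sum = 1.08966
NRR = 0.491 × 1.08966 = 0.53502

0.535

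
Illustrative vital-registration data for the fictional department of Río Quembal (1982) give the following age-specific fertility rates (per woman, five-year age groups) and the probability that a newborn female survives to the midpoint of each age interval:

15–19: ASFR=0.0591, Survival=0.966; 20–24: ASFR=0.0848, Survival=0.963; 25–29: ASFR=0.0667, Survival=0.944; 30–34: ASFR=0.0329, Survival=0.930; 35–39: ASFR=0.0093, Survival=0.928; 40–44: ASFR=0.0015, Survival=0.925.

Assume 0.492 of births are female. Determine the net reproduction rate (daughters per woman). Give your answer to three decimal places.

0.596

Proportion female at birth = 0.492.
Each age group contributes 5 × ASFR × survival:
  15–19: 5 × 0.0591 × 0.966 = 0.28545
  20–24: 5 × 0.0848 × 0.963 = 0.40831
  25–29: 5 × 0.0667 × 0.944 = 0.31482
  30–34: 5 × 0.0329 × 0.930 = 0.15299
  35–39: 5 × 0.0093 × 0.928 = 0.04315
  40–44: 5 × 0.0015 × 0.925 = 0.00694
Sum = 1.21166
NRR = 0.492 × 1.21166 = 0.59614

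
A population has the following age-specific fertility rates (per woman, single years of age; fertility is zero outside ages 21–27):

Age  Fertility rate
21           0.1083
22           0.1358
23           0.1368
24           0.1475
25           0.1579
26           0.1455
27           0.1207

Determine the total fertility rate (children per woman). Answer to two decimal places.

Sum of ASFRs = 0.1083 + 0.1358 + 0.1368 + 0.1475 + 0.1579 + 0.1455 + 0.1207 = 0.9525
TFR = 0.9525

0.95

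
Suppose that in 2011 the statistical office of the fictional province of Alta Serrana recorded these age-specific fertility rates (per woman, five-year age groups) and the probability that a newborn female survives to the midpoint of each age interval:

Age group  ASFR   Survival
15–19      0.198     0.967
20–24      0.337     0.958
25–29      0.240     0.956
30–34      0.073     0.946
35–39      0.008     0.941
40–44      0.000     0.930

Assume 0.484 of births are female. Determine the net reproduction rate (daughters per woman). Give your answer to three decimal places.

Proportion female at birth = 0.484.
Weighting each age-specific rate by interval width and survival:
  15–19: 5 × 0.198 × 0.967 = 0.95733
  20–24: 5 × 0.337 × 0.958 = 1.61423
  25–29: 5 × 0.240 × 0.956 = 1.14720
  30–34: 5 × 0.073 × 0.946 = 0.34529
  35–39: 5 × 0.008 × 0.941 = 0.03764
  40–44: 5 × 0.000 × 0.930 = 0.00000
Sum = 4.10169
NRR = 0.484 × 4.10169 = 1.98522

1.985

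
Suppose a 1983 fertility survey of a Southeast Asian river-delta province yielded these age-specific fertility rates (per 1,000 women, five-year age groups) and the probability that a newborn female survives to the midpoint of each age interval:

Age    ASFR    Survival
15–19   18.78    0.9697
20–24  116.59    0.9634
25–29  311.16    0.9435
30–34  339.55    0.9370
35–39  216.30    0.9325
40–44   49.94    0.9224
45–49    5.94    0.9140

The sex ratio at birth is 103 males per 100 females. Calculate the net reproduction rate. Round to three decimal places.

Proportion female at birth = 100 / (100 + 103) = 0.49261.
Each age group contributes 5 × ASFR × survival:
  15–19: 5 × 18.78/1000 × 0.9697 = 0.09105
  20–24: 5 × 116.59/1000 × 0.9634 = 0.56161
  25–29: 5 × 311.16/1000 × 0.9435 = 1.46790
  30–34: 5 × 339.55/1000 × 0.9370 = 1.59079
  35–39: 5 × 216.30/1000 × 0.9325 = 1.00850
  40–44: 5 × 49.94/1000 × 0.9224 = 0.23032
  45–49: 5 × 5.94/1000 × 0.9140 = 0.02715
Sum = 4.97732
NRR = 0.49261 × 4.97732 = 2.45188
An NRR exceeding 1 indicates intrinsic growth under these rates.

2.452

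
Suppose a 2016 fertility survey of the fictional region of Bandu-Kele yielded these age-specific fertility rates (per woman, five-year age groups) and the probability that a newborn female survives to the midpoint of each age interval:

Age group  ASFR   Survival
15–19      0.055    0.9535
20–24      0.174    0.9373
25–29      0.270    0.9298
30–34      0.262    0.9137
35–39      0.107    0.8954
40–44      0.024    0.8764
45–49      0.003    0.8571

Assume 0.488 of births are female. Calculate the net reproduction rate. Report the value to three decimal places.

2.014

Proportion female at birth = 0.488.
Weighting each age-specific rate by interval width and survival:
  15–19: 5 × 0.055 × 0.9535 = 0.26221
  20–24: 5 × 0.174 × 0.9373 = 0.81545
  25–29: 5 × 0.270 × 0.9298 = 1.25523
  30–34: 5 × 0.262 × 0.9137 = 1.19695
  35–39: 5 × 0.107 × 0.8954 = 0.47904
  40–44: 5 × 0.024 × 0.8764 = 0.10517
  45–49: 5 × 0.003 × 0.8571 = 0.01286
Sum = 4.12691
NRR = 0.488 × 4.12691 = 2.01393
An NRR exceeding 1 indicates intrinsic growth under these rates.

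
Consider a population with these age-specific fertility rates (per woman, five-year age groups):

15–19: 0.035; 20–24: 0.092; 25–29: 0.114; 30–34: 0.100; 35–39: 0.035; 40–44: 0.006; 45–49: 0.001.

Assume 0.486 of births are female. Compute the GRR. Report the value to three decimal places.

0.931

Proportion female at birth = 0.486.
Sum of ASFRs = 0.035 + 0.092 + 0.114 + 0.100 + 0.035 + 0.006 + 0.001 = 0.383
TFR = 5 × 0.383 = 1.915
GRR = 0.486 × 1.915 = 0.93069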